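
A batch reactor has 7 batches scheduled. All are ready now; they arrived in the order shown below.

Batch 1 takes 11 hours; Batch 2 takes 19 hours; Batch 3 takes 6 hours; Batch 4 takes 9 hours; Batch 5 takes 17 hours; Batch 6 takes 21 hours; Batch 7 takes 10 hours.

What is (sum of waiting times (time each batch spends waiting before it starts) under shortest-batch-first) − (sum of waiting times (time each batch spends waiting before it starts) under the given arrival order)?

-60

SPT (increasing processing time): Batch 3 Batch 4 Batch 7 Batch 1 Batch 5 Batch 2 Batch 6.
Batch 3: waits 0, runs 0→6
Batch 4: waits 6, runs 6→15
Batch 7: waits 15, runs 15→25
Batch 1: waits 25, runs 25→36
Batch 5: waits 36, runs 36→53
Batch 2: waits 53, runs 53→72
Batch 6: waits 72, runs 72→93
Sum = 0+6+15+25+36+53+72 = 207.
FIFO (arrival order): Batch 1 Batch 2 Batch 3 Batch 4 Batch 5 Batch 6 Batch 7.
Batch 1: waits 0, runs 0→11
Batch 2: waits 11, runs 11→30
Batch 3: waits 30, runs 30→36
Batch 4: waits 36, runs 36→45
Batch 5: waits 45, runs 45→62
Batch 6: waits 62, runs 62→83
Batch 7: waits 83, runs 83→93
Sum = 0+11+30+36+45+62+83 = 267.
Difference = 207 − 267 = -60.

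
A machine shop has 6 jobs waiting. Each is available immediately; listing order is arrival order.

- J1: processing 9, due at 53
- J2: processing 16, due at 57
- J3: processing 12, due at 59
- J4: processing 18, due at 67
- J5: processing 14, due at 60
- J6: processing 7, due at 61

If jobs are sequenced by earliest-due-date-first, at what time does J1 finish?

9

EDD (increasing due date): J1 J2 J3 J5 J6 J4.
J1: 0→9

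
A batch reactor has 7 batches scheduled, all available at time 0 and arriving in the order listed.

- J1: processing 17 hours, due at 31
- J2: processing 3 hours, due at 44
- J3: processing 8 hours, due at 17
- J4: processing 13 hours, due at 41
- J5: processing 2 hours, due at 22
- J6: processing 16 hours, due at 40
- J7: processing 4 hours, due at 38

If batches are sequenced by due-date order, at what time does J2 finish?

EDD (increasing due date): J3 J5 J1 J7 J6 J4 J2.
J3: 0→8
J5: 8→10
J1: 10→27
J7: 27→31
J6: 31→47
J4: 47→60
J2: 60→63

63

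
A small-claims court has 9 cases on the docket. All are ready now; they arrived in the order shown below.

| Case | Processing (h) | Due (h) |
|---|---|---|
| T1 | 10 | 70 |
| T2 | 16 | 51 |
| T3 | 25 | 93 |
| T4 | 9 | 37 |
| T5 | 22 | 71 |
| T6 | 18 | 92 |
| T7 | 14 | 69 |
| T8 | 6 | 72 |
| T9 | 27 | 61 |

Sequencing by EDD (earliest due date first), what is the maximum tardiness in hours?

EDD (increasing due date): T4 T2 T9 T7 T1 T5 T8 T6 T3.
T4: 0→9, due 37, tardiness 0
T2: 9→25, due 51, tardiness 0
T9: 25→52, due 61, tardiness 0
T7: 52→66, due 69, tardiness 0
T1: 66→76, due 70, tardiness 6
T5: 76→98, due 71, tardiness 27
T8: 98→104, due 72, tardiness 32
T6: 104→122, due 92, tardiness 30
T3: 122→147, due 93, tardiness 54
Maximum = 54.

54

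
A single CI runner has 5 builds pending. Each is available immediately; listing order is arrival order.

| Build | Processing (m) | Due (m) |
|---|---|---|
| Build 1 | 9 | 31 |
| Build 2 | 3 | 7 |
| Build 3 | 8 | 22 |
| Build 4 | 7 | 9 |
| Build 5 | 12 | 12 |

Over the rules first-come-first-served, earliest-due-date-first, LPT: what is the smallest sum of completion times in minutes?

FIFO (arrival order): Build 1 Build 2 Build 3 Build 4 Build 5.
Build 1: 0→9
Build 2: 9→12
Build 3: 12→20
Build 4: 20→27
Build 5: 27→39
Sum = 9+12+20+27+39 = 107.
EDD (increasing due date): Build 2 Build 4 Build 5 Build 3 Build 1.
Build 2: 0→3
Build 4: 3→10
Build 5: 10→22
Build 3: 22→30
Build 1: 30→39
Sum = 3+10+22+30+39 = 104.
LPT (decreasing processing time): Build 5 Build 1 Build 3 Build 4 Build 2.
Build 5: 0→12
Build 1: 12→21
Build 3: 21→29
Build 4: 29→36
Build 2: 36→39
Sum = 12+21+29+36+39 = 137.
FIFO 107, EDD 104, LPT 137 → minimum 104.

104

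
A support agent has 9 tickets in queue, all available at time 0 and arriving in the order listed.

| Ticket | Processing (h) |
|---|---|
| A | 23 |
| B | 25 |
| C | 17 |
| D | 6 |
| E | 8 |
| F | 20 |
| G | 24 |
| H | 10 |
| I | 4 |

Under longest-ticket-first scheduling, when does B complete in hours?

LPT (decreasing processing time): B G A F C H E D I.
B: 0→25

25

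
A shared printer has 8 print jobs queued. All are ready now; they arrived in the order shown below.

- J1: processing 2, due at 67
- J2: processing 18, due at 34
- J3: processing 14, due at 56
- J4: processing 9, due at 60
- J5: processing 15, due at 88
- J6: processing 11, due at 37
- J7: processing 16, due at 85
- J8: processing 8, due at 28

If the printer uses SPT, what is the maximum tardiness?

SPT (increasing processing time): J1 J8 J4 J6 J3 J5 J7 J2.
J1: 0→2, due 67, tardiness 0
J8: 2→10, due 28, tardiness 0
J4: 10→19, due 60, tardiness 0
J6: 19→30, due 37, tardiness 0
J3: 30→44, due 56, tardiness 0
J5: 44→59, due 88, tardiness 0
J7: 59→75, due 85, tardiness 0
J2: 75→93, due 34, tardiness 59
Maximum = 59.

59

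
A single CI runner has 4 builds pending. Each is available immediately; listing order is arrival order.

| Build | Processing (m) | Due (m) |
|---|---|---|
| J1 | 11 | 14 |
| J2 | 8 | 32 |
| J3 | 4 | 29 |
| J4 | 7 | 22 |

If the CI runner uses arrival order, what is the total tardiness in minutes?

8

FIFO (arrival order): J1 J2 J3 J4.
J1: 0→11, due 14, tardiness 0
J2: 11→19, due 32, tardiness 0
J3: 19→23, due 29, tardiness 0
J4: 23→30, due 22, tardiness 8
Sum = 0+0+0+8 = 8.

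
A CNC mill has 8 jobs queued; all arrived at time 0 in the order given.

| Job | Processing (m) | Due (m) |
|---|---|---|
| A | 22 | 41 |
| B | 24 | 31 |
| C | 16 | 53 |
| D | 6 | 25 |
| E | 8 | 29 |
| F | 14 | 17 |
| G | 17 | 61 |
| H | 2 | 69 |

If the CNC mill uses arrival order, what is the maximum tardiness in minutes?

73

FIFO (arrival order): A B C D E F G H.
A: 0→22, due 41, tardiness 0
B: 22→46, due 31, tardiness 15
C: 46→62, due 53, tardiness 9
D: 62→68, due 25, tardiness 43
E: 68→76, due 29, tardiness 47
F: 76→90, due 17, tardiness 73
G: 90→107, due 61, tardiness 46
H: 107→109, due 69, tardiness 40
Maximum = 73.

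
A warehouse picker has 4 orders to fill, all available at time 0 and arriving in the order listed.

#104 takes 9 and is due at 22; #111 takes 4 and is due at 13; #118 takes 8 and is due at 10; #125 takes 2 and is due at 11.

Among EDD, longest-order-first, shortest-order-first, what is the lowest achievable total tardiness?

EDD (increasing due date): #118 #125 #111 #104.
#118: 0→8, due 10, tardiness 0
#125: 8→10, due 11, tardiness 0
#111: 10→14, due 13, tardiness 1
#104: 14→23, due 22, tardiness 1
Sum = 0+0+1+1 = 2.
LPT (decreasing processing time): #104 #118 #111 #125.
#104: 0→9, due 22, tardiness 0
#118: 9→17, due 10, tardiness 7
#111: 17→21, due 13, tardiness 8
#125: 21→23, due 11, tardiness 12
Sum = 0+7+8+12 = 27.
SPT (increasing processing time): #125 #111 #118 #104.
#125: 0→2, due 11, tardiness 0
#111: 2→6, due 13, tardiness 0
#118: 6→14, due 10, tardiness 4
#104: 14→23, due 22, tardiness 1
Sum = 0+0+4+1 = 5.
EDD 2, LPT 27, SPT 5 → minimum 2.

2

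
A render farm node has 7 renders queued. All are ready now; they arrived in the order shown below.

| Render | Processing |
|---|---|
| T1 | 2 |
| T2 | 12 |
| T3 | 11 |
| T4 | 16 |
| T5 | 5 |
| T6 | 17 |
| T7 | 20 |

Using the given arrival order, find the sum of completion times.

FIFO (arrival order): T1 T2 T3 T4 T5 T6 T7.
T1: 0→2
T2: 2→14
T3: 14→25
T4: 25→41
T5: 41→46
T6: 46→63
T7: 63→83
Sum = 2+14+25+41+46+63+83 = 274.

274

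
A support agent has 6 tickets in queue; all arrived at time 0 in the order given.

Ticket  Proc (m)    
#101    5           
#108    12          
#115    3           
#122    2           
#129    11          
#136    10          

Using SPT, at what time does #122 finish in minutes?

2

SPT (increasing processing time): #122 #115 #101 #136 #129 #108.
#122: 0→2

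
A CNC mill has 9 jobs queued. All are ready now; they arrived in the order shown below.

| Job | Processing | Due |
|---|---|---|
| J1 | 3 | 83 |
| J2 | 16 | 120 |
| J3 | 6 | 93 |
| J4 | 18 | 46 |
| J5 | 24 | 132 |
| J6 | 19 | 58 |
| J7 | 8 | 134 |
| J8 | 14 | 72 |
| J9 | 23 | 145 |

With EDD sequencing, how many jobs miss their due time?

EDD (increasing due date): J4 J6 J8 J1 J3 J2 J5 J7 J9.
J4: 0→18, due 46, tardiness 0
J6: 18→37, due 58, tardiness 0
J8: 37→51, due 72, tardiness 0
J1: 51→54, due 83, tardiness 0
J3: 54→60, due 93, tardiness 0
J2: 60→76, due 120, tardiness 0
J5: 76→100, due 132, tardiness 0
J7: 100→108, due 134, tardiness 0
J9: 108→131, due 145, tardiness 0
Late jobs: 0.

0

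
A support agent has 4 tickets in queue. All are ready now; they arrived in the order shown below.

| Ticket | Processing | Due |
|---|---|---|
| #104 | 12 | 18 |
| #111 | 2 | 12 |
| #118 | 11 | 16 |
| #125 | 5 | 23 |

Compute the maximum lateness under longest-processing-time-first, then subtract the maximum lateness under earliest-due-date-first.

LPT (decreasing processing time): #104 #118 #125 #111.
#104: 0→12, due 18, lateness -6
#118: 12→23, due 16, lateness 7
#125: 23→28, due 23, lateness 5
#111: 28→30, due 12, lateness 18
Maximum = 18.
EDD (increasing due date): #111 #118 #104 #125.
#111: 0→2, due 12, lateness -10
#118: 2→13, due 16, lateness -3
#104: 13→25, due 18, lateness 7
#125: 25→30, due 23, lateness 7
Maximum = 7.
Difference = 18 − 7 = 11.

11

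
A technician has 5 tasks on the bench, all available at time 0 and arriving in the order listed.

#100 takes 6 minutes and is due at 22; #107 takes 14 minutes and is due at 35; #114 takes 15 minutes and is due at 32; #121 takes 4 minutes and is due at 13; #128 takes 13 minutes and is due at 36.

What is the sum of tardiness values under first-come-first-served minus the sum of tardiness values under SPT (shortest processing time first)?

FIFO (arrival order): #100 #107 #114 #121 #128.
#100: 0→6, due 22, tardiness 0
#107: 6→20, due 35, tardiness 0
#114: 20→35, due 32, tardiness 3
#121: 35→39, due 13, tardiness 26
#128: 39→52, due 36, tardiness 16
Sum = 0+0+3+26+16 = 45.
SPT (increasing processing time): #121 #100 #128 #107 #114.
#121: 0→4, due 13, tardiness 0
#100: 4→10, due 22, tardiness 0
#128: 10→23, due 36, tardiness 0
#107: 23→37, due 35, tardiness 2
#114: 37→52, due 32, tardiness 20
Sum = 0+0+0+2+20 = 22.
Difference = 45 − 22 = 23.

23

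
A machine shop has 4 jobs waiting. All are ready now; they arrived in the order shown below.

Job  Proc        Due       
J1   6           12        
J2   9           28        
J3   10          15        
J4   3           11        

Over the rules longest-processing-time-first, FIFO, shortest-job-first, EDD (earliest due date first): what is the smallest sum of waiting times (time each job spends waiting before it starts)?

LPT (decreasing processing time): J3 J2 J1 J4.
J3: waits 0, runs 0→10
J2: waits 10, runs 10→19
J1: waits 19, runs 19→25
J4: waits 25, runs 25→28
Sum = 0+10+19+25 = 54.
FIFO (arrival order): J1 J2 J3 J4.
J1: waits 0, runs 0→6
J2: waits 6, runs 6→15
J3: waits 15, runs 15→25
J4: waits 25, runs 25→28
Sum = 0+6+15+25 = 46.
SPT (increasing processing time): J4 J1 J2 J3.
J4: waits 0, runs 0→3
J1: waits 3, runs 3→9
J2: waits 9, runs 9→18
J3: waits 18, runs 18→28
Sum = 0+3+9+18 = 30.
EDD (increasing due date): J4 J1 J3 J2.
J4: waits 0, runs 0→3
J1: waits 3, runs 3→9
J3: waits 9, runs 9→19
J2: waits 19, runs 19→28
Sum = 0+3+9+19 = 31.
LPT 54, FIFO 46, SPT 30, EDD 31 → minimum 30.

30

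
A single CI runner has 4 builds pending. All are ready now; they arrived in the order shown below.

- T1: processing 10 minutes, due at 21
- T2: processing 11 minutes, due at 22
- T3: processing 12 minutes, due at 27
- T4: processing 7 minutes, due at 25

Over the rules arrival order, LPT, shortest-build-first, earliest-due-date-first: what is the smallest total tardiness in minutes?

FIFO (arrival order): T1 T2 T3 T4.
T1: 0→10, due 21, tardiness 0
T2: 10→21, due 22, tardiness 0
T3: 21→33, due 27, tardiness 6
T4: 33→40, due 25, tardiness 15
Sum = 0+0+6+15 = 21.
LPT (decreasing processing time): T3 T2 T1 T4.
T3: 0→12, due 27, tardiness 0
T2: 12→23, due 22, tardiness 1
T1: 23→33, due 21, tardiness 12
T4: 33→40, due 25, tardiness 15
Sum = 0+1+12+15 = 28.
SPT (increasing processing time): T4 T1 T2 T3.
T4: 0→7, due 25, tardiness 0
T1: 7→17, due 21, tardiness 0
T2: 17→28, due 22, tardiness 6
T3: 28→40, due 27, tardiness 13
Sum = 0+0+6+13 = 19.
EDD (increasing due date): T1 T2 T4 T3.
T1: 0→10, due 21, tardiness 0
T2: 10→21, due 22, tardiness 0
T4: 21→28, due 25, tardiness 3
T3: 28→40, due 27, tardiness 13
Sum = 0+0+3+13 = 16.
FIFO 21, LPT 28, SPT 19, EDD 16 → minimum 16.

16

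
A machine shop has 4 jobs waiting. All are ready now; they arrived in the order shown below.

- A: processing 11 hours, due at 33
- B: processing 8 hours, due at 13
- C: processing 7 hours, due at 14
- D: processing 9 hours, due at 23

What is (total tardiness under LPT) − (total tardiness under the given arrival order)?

6

LPT (decreasing processing time): A D B C.
A: 0→11, due 33, tardiness 0
D: 11→20, due 23, tardiness 0
B: 20→28, due 13, tardiness 15
C: 28→35, due 14, tardiness 21
Sum = 0+0+15+21 = 36.
FIFO (arrival order): A B C D.
A: 0→11, due 33, tardiness 0
B: 11→19, due 13, tardiness 6
C: 19→26, due 14, tardiness 12
D: 26→35, due 23, tardiness 12
Sum = 0+6+12+12 = 30.
Difference = 36 − 30 = 6.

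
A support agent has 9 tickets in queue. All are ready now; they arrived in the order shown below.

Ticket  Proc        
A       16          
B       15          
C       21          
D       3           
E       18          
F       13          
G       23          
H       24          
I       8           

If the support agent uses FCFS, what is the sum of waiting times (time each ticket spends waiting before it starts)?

FIFO (arrival order): A B C D E F G H I.
A: waits 0, runs 0→16
B: waits 16, runs 16→31
C: waits 31, runs 31→52
D: waits 52, runs 52→55
E: waits 55, runs 55→73
F: waits 73, runs 73→86
G: waits 86, runs 86→109
H: waits 109, runs 109→133
I: waits 133, runs 133→141
Sum = 0+16+31+52+55+73+86+109+133 = 555.

555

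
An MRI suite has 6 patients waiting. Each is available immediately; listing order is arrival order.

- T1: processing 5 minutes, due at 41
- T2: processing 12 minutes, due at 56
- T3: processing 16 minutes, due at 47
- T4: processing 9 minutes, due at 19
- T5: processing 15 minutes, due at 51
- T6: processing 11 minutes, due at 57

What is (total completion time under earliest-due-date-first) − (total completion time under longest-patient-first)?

-52

EDD (increasing due date): T4 T1 T3 T5 T2 T6.
T4: 0→9
T1: 9→14
T3: 14→30
T5: 30→45
T2: 45→57
T6: 57→68
Sum = 9+14+30+45+57+68 = 223.
LPT (decreasing processing time): T3 T5 T2 T6 T4 T1.
T3: 0→16
T5: 16→31
T2: 31→43
T6: 43→54
T4: 54→63
T1: 63→68
Sum = 16+31+43+54+63+68 = 275.
Difference = 223 − 275 = -52.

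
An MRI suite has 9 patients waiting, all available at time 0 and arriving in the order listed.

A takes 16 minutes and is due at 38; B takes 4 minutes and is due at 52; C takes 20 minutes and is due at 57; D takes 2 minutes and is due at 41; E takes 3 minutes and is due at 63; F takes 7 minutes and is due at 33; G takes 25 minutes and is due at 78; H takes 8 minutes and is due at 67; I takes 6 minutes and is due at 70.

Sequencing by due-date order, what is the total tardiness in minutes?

13

EDD (increasing due date): F A D B C E H I G.
F: 0→7, due 33, tardiness 0
A: 7→23, due 38, tardiness 0
D: 23→25, due 41, tardiness 0
B: 25→29, due 52, tardiness 0
C: 29→49, due 57, tardiness 0
E: 49→52, due 63, tardiness 0
H: 52→60, due 67, tardiness 0
I: 60→66, due 70, tardiness 0
G: 66→91, due 78, tardiness 13
Sum = 0+0+0+0+0+0+0+0+13 = 13.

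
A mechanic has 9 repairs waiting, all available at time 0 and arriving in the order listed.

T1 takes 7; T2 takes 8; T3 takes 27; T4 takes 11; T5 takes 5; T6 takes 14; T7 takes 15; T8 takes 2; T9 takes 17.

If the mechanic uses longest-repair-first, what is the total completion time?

688

LPT (decreasing processing time): T3 T9 T7 T6 T4 T2 T1 T5 T8.
T3: 0→27
T9: 27→44
T7: 44→59
T6: 59→73
T4: 73→84
T2: 84→92
T1: 92→99
T5: 99→104
T8: 104→106
Sum = 27+44+59+73+84+92+99+104+106 = 688.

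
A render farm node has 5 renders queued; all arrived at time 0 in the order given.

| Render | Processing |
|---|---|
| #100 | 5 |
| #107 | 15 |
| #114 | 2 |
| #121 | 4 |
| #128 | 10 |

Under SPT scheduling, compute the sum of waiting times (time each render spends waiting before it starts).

40

SPT (increasing processing time): #114 #121 #100 #128 #107.
#114: waits 0, runs 0→2
#121: waits 2, runs 2→6
#100: waits 6, runs 6→11
#128: waits 11, runs 11→21
#107: waits 21, runs 21→36
Sum = 0+2+6+11+21 = 40.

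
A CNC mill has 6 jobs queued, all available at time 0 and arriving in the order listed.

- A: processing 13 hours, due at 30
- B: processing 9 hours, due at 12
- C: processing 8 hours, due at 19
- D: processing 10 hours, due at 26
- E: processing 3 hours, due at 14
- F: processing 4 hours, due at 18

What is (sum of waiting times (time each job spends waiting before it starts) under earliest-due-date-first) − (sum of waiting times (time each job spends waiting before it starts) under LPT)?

EDD (increasing due date): B E F C D A.
B: waits 0, runs 0→9
E: waits 9, runs 9→12
F: waits 12, runs 12→16
C: waits 16, runs 16→24
D: waits 24, runs 24→34
A: waits 34, runs 34→47
Sum = 0+9+12+16+24+34 = 95.
LPT (decreasing processing time): A D B C F E.
A: waits 0, runs 0→13
D: waits 13, runs 13→23
B: waits 23, runs 23→32
C: waits 32, runs 32→40
F: waits 40, runs 40→44
E: waits 44, runs 44→47
Sum = 0+13+23+32+40+44 = 152.
Difference = 95 − 152 = -57.

-57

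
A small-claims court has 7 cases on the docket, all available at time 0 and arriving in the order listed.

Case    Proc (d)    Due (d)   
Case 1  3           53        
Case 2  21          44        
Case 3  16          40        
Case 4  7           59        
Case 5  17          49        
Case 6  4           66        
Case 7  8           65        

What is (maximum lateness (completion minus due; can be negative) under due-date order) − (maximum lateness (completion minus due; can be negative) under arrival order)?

-5

EDD (increasing due date): Case 3 Case 2 Case 5 Case 1 Case 4 Case 7 Case 6.
Case 3: 0→16, due 40, lateness -24
Case 2: 16→37, due 44, lateness -7
Case 5: 37→54, due 49, lateness 5
Case 1: 54→57, due 53, lateness 4
Case 4: 57→64, due 59, lateness 5
Case 7: 64→72, due 65, lateness 7
Case 6: 72→76, due 66, lateness 10
Maximum = 10.
FIFO (arrival order): Case 1 Case 2 Case 3 Case 4 Case 5 Case 6 Case 7.
Case 1: 0→3, due 53, lateness -50
Case 2: 3→24, due 44, lateness -20
Case 3: 24→40, due 40, lateness 0
Case 4: 40→47, due 59, lateness -12
Case 5: 47→64, due 49, lateness 15
Case 6: 64→68, due 66, lateness 2
Case 7: 68→76, due 65, lateness 11
Maximum = 15.
Difference = 10 − 15 = -5.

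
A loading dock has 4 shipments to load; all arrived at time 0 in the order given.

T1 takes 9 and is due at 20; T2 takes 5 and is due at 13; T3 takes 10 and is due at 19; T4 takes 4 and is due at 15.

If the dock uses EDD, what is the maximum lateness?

EDD (increasing due date): T2 T4 T3 T1.
T2: 0→5, due 13, lateness -8
T4: 5→9, due 15, lateness -6
T3: 9→19, due 19, lateness 0
T1: 19→28, due 20, lateness 8
Maximum = 8.

8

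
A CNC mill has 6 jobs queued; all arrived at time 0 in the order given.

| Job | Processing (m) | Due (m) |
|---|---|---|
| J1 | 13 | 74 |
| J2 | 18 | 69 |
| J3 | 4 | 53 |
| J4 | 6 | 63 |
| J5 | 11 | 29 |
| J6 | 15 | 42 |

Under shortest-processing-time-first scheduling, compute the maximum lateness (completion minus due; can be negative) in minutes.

SPT (increasing processing time): J3 J4 J5 J1 J6 J2.
J3: 0→4, due 53, lateness -49
J4: 4→10, due 63, lateness -53
J5: 10→21, due 29, lateness -8
J1: 21→34, due 74, lateness -40
J6: 34→49, due 42, lateness 7
J2: 49→67, due 69, lateness -2
Maximum = 7.

7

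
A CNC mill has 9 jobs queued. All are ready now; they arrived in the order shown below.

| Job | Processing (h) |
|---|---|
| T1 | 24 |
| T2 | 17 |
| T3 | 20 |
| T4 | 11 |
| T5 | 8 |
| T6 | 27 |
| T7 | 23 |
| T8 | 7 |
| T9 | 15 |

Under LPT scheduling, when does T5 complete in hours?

145

LPT (decreasing processing time): T6 T1 T7 T3 T2 T9 T4 T5 T8.
T6: 0→27
T1: 27→51
T7: 51→74
T3: 74→94
T2: 94→111
T9: 111→126
T4: 126→137
T5: 137→145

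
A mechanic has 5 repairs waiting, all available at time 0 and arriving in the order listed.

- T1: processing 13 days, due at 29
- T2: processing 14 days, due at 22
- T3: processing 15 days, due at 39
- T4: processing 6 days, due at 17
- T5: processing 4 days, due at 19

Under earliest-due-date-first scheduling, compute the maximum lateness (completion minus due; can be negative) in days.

EDD (increasing due date): T4 T5 T2 T1 T3.
T4: 0→6, due 17, lateness -11
T5: 6→10, due 19, lateness -9
T2: 10→24, due 22, lateness 2
T1: 24→37, due 29, lateness 8
T3: 37→52, due 39, lateness 13
Maximum = 13.

13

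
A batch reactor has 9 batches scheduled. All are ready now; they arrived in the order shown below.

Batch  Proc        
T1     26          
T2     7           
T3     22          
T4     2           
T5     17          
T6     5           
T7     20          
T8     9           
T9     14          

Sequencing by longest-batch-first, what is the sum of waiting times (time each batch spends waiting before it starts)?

669

LPT (decreasing processing time): T1 T3 T7 T5 T9 T8 T2 T6 T4.
T1: waits 0, runs 0→26
T3: waits 26, runs 26→48
T7: waits 48, runs 48→68
T5: waits 68, runs 68→85
T9: waits 85, runs 85→99
T8: waits 99, runs 99→108
T2: waits 108, runs 108→115
T6: waits 115, runs 115→120
T4: waits 120, runs 120→122
Sum = 0+26+48+68+85+99+108+115+120 = 669.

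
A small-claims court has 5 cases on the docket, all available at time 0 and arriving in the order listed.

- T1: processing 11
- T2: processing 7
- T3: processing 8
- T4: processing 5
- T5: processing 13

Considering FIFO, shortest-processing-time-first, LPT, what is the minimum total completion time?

112

FIFO (arrival order): T1 T2 T3 T4 T5.
T1: 0→11
T2: 11→18
T3: 18→26
T4: 26→31
T5: 31→44
Sum = 11+18+26+31+44 = 130.
SPT (increasing processing time): T4 T2 T3 T1 T5.
T4: 0→5
T2: 5→12
T3: 12→20
T1: 20→31
T5: 31→44
Sum = 5+12+20+31+44 = 112.
LPT (decreasing processing time): T5 T1 T3 T2 T4.
T5: 0→13
T1: 13→24
T3: 24→32
T2: 32→39
T4: 39→44
Sum = 13+24+32+39+44 = 152.
FIFO 130, SPT 112, LPT 152 → minimum 112.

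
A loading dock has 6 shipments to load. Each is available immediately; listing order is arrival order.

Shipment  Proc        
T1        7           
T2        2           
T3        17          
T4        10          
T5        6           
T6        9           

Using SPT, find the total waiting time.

SPT (increasing processing time): T2 T5 T1 T6 T4 T3.
T2: waits 0, runs 0→2
T5: waits 2, runs 2→8
T1: waits 8, runs 8→15
T6: waits 15, runs 15→24
T4: waits 24, runs 24→34
T3: waits 34, runs 34→51
Sum = 0+2+8+15+24+34 = 83.

83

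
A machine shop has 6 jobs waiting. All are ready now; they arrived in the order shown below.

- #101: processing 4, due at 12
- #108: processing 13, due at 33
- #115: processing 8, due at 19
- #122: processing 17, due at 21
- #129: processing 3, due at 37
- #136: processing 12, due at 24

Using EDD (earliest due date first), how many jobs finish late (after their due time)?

4

EDD (increasing due date): #101 #115 #122 #136 #108 #129.
#101: 0→4, due 12, tardiness 0
#115: 4→12, due 19, tardiness 0
#122: 12→29, due 21, tardiness 8
#136: 29→41, due 24, tardiness 17
#108: 41→54, due 33, tardiness 21
#129: 54→57, due 37, tardiness 20
Late jobs: 4.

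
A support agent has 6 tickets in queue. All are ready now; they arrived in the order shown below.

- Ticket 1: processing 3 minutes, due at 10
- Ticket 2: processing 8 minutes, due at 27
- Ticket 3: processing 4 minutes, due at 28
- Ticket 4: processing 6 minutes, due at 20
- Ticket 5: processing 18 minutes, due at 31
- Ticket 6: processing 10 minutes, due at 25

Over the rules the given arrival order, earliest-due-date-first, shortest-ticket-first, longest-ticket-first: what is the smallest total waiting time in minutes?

FIFO (arrival order): Ticket 1 Ticket 2 Ticket 3 Ticket 4 Ticket 5 Ticket 6.
Ticket 1: waits 0, runs 0→3
Ticket 2: waits 3, runs 3→11
Ticket 3: waits 11, runs 11→15
Ticket 4: waits 15, runs 15→21
Ticket 5: waits 21, runs 21→39
Ticket 6: waits 39, runs 39→49
Sum = 0+3+11+15+21+39 = 89.
EDD (increasing due date): Ticket 1 Ticket 4 Ticket 6 Ticket 2 Ticket 3 Ticket 5.
Ticket 1: waits 0, runs 0→3
Ticket 4: waits 3, runs 3→9
Ticket 6: waits 9, runs 9→19
Ticket 2: waits 19, runs 19→27
Ticket 3: waits 27, runs 27→31
Ticket 5: waits 31, runs 31→49
Sum = 0+3+9+19+27+31 = 89.
SPT (increasing processing time): Ticket 1 Ticket 3 Ticket 4 Ticket 2 Ticket 6 Ticket 5.
Ticket 1: waits 0, runs 0→3
Ticket 3: waits 3, runs 3→7
Ticket 4: waits 7, runs 7→13
Ticket 2: waits 13, runs 13→21
Ticket 6: waits 21, runs 21→31
Ticket 5: waits 31, runs 31→49
Sum = 0+3+7+13+21+31 = 75.
LPT (decreasing processing time): Ticket 5 Ticket 6 Ticket 2 Ticket 4 Ticket 3 Ticket 1.
Ticket 5: waits 0, runs 0→18
Ticket 6: waits 18, runs 18→28
Ticket 2: waits 28, runs 28→36
Ticket 4: waits 36, runs 36→42
Ticket 3: waits 42, runs 42→46
Ticket 1: waits 46, runs 46→49
Sum = 0+18+28+36+42+46 = 170.
FIFO 89, EDD 89, SPT 75, LPT 170 → minimum 75.

75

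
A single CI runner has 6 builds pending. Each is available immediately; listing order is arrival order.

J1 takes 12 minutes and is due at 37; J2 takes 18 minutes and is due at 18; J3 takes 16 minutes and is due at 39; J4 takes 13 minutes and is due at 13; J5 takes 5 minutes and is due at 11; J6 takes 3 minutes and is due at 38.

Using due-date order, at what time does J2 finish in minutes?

36

EDD (increasing due date): J5 J4 J2 J1 J6 J3.
J5: 0→5
J4: 5→18
J2: 18→36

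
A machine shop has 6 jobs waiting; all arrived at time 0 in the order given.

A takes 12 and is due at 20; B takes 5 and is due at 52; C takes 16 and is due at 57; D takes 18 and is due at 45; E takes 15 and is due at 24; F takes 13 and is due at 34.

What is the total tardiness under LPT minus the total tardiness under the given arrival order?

41

LPT (decreasing processing time): D C E F A B.
D: 0→18, due 45, tardiness 0
C: 18→34, due 57, tardiness 0
E: 34→49, due 24, tardiness 25
F: 49→62, due 34, tardiness 28
A: 62→74, due 20, tardiness 54
B: 74→79, due 52, tardiness 27
Sum = 0+0+25+28+54+27 = 134.
FIFO (arrival order): A B C D E F.
A: 0→12, due 20, tardiness 0
B: 12→17, due 52, tardiness 0
C: 17→33, due 57, tardiness 0
D: 33→51, due 45, tardiness 6
E: 51→66, due 24, tardiness 42
F: 66→79, due 34, tardiness 45
Sum = 0+0+0+6+42+45 = 93.
Difference = 134 − 93 = 41.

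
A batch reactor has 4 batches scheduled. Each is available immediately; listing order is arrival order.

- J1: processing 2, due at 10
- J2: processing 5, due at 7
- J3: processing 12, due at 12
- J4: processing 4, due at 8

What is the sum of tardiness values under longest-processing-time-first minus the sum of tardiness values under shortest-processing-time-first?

21

LPT (decreasing processing time): J3 J2 J4 J1.
J3: 0→12, due 12, tardiness 0
J2: 12→17, due 7, tardiness 10
J4: 17→21, due 8, tardiness 13
J1: 21→23, due 10, tardiness 13
Sum = 0+10+13+13 = 36.
SPT (increasing processing time): J1 J4 J2 J3.
J1: 0→2, due 10, tardiness 0
J4: 2→6, due 8, tardiness 0
J2: 6→11, due 7, tardiness 4
J3: 11→23, due 12, tardiness 11
Sum = 0+0+4+11 = 15.
Difference = 36 − 15 = 21.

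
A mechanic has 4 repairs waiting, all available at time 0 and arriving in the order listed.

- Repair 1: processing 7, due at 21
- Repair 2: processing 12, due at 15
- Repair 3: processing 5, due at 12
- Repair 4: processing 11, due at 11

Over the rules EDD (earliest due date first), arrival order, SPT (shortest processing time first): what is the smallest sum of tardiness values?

31

EDD (increasing due date): Repair 4 Repair 3 Repair 2 Repair 1.
Repair 4: 0→11, due 11, tardiness 0
Repair 3: 11→16, due 12, tardiness 4
Repair 2: 16→28, due 15, tardiness 13
Repair 1: 28→35, due 21, tardiness 14
Sum = 0+4+13+14 = 31.
FIFO (arrival order): Repair 1 Repair 2 Repair 3 Repair 4.
Repair 1: 0→7, due 21, tardiness 0
Repair 2: 7→19, due 15, tardiness 4
Repair 3: 19→24, due 12, tardiness 12
Repair 4: 24→35, due 11, tardiness 24
Sum = 0+4+12+24 = 40.
SPT (increasing processing time): Repair 3 Repair 1 Repair 4 Repair 2.
Repair 3: 0→5, due 12, tardiness 0
Repair 1: 5→12, due 21, tardiness 0
Repair 4: 12→23, due 11, tardiness 12
Repair 2: 23→35, due 15, tardiness 20
Sum = 0+0+12+20 = 32.
EDD 31, FIFO 40, SPT 32 → minimum 31.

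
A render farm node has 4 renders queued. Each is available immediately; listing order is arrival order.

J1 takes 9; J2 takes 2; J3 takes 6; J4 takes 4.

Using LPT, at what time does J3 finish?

15

LPT (decreasing processing time): J1 J3 J4 J2.
J1: 0→9
J3: 9→15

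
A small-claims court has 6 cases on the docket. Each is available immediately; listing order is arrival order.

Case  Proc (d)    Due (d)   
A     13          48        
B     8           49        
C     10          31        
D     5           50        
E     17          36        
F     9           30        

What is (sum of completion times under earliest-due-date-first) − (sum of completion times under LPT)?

EDD (increasing due date): F C E A B D.
F: 0→9
C: 9→19
E: 19→36
A: 36→49
B: 49→57
D: 57→62
Sum = 9+19+36+49+57+62 = 232.
LPT (decreasing processing time): E A C F B D.
E: 0→17
A: 17→30
C: 30→40
F: 40→49
B: 49→57
D: 57→62
Sum = 17+30+40+49+57+62 = 255.
Difference = 232 − 255 = -23.

-23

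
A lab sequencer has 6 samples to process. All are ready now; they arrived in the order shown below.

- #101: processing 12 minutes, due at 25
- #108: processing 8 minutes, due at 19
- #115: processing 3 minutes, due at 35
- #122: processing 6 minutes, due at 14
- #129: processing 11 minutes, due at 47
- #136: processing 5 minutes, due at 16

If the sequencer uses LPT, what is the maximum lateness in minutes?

26

LPT (decreasing processing time): #101 #129 #108 #122 #136 #115.
#101: 0→12, due 25, lateness -13
#129: 12→23, due 47, lateness -24
#108: 23→31, due 19, lateness 12
#122: 31→37, due 14, lateness 23
#136: 37→42, due 16, lateness 26
#115: 42→45, due 35, lateness 10
Maximum = 26.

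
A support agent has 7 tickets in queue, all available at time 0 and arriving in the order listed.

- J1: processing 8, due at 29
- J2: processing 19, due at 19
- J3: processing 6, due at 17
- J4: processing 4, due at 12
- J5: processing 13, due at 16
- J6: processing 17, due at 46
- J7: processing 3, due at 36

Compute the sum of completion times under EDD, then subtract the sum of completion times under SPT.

60

EDD (increasing due date): J4 J5 J3 J2 J1 J7 J6.
J4: 0→4
J5: 4→17
J3: 17→23
J2: 23→42
J1: 42→50
J7: 50→53
J6: 53→70
Sum = 4+17+23+42+50+53+70 = 259.
SPT (increasing processing time): J7 J4 J3 J1 J5 J6 J2.
J7: 0→3
J4: 3→7
J3: 7→13
J1: 13→21
J5: 21→34
J6: 34→51
J2: 51→70
Sum = 3+7+13+21+34+51+70 = 199.
Difference = 259 − 199 = 60.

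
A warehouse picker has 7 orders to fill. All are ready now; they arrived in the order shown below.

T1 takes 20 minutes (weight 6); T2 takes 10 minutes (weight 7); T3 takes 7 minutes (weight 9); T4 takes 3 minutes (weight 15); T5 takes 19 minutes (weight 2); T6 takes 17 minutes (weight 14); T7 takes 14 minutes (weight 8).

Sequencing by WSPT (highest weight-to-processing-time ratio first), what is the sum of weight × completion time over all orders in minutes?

WSPT (decreasing weight/processing-time ratio): T4 T3 T6 T2 T7 T1 T5.
T4: finishes 3, weight 15, w·C = 45
T3: finishes 10, weight 9, w·C = 90
T6: finishes 27, weight 14, w·C = 378
T2: finishes 37, weight 7, w·C = 259
T7: finishes 51, weight 8, w·C = 408
T1: finishes 71, weight 6, w·C = 426
T5: finishes 90, weight 2, w·C = 180
Sum = 45+90+378+259+408+426+180 = 1786.

1786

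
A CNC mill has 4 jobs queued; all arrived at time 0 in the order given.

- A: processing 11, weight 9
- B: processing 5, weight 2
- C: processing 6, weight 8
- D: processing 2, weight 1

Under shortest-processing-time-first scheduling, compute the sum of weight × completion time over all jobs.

SPT (increasing processing time): D B C A.
D: finishes 2, weight 1, w·C = 2
B: finishes 7, weight 2, w·C = 14
C: finishes 13, weight 8, w·C = 104
A: finishes 24, weight 9, w·C = 216
Sum = 2+14+104+216 = 336.

336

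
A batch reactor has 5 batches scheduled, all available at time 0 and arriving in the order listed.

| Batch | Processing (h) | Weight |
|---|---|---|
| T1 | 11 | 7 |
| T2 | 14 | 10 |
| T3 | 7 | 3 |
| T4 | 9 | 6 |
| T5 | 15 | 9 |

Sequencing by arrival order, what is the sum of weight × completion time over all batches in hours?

1173

FIFO (arrival order): T1 T2 T3 T4 T5.
T1: finishes 11, weight 7, w·C = 77
T2: finishes 25, weight 10, w·C = 250
T3: finishes 32, weight 3, w·C = 96
T4: finishes 41, weight 6, w·C = 246
T5: finishes 56, weight 9, w·C = 504
Sum = 77+250+96+246+504 = 1173.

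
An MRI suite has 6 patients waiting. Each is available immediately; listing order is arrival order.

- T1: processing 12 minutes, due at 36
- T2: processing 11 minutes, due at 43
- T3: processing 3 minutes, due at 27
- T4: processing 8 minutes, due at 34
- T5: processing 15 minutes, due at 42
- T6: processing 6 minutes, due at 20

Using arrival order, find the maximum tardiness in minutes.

35

FIFO (arrival order): T1 T2 T3 T4 T5 T6.
T1: 0→12, due 36, tardiness 0
T2: 12→23, due 43, tardiness 0
T3: 23→26, due 27, tardiness 0
T4: 26→34, due 34, tardiness 0
T5: 34→49, due 42, tardiness 7
T6: 49→55, due 20, tardiness 35
Maximum = 35.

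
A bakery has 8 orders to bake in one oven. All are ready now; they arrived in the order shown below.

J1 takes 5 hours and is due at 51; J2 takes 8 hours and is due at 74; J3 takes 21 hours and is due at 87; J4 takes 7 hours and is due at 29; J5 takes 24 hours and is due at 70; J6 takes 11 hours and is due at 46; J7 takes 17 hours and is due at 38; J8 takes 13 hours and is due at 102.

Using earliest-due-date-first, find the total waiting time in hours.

EDD (increasing due date): J4 J7 J6 J1 J5 J2 J3 J8.
J4: waits 0, runs 0→7
J7: waits 7, runs 7→24
J6: waits 24, runs 24→35
J1: waits 35, runs 35→40
J5: waits 40, runs 40→64
J2: waits 64, runs 64→72
J3: waits 72, runs 72→93
J8: waits 93, runs 93→106
Sum = 0+7+24+35+40+64+72+93 = 335.

335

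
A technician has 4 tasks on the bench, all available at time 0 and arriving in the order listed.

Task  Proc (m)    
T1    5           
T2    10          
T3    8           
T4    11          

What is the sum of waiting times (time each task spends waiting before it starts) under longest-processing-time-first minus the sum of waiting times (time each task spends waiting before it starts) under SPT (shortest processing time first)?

20

LPT (decreasing processing time): T4 T2 T3 T1.
T4: waits 0, runs 0→11
T2: waits 11, runs 11→21
T3: waits 21, runs 21→29
T1: waits 29, runs 29→34
Sum = 0+11+21+29 = 61.
SPT (increasing processing time): T1 T3 T2 T4.
T1: waits 0, runs 0→5
T3: waits 5, runs 5→13
T2: waits 13, runs 13→23
T4: waits 23, runs 23→34
Sum = 0+5+13+23 = 41.
Difference = 61 − 41 = 20.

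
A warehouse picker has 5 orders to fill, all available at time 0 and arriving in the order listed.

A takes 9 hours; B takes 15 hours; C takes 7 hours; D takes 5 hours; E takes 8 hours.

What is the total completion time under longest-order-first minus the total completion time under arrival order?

LPT (decreasing processing time): B A E C D.
B: 0→15
A: 15→24
E: 24→32
C: 32→39
D: 39→44
Sum = 15+24+32+39+44 = 154.
FIFO (arrival order): A B C D E.
A: 0→9
B: 9→24
C: 24→31
D: 31→36
E: 36→44
Sum = 9+24+31+36+44 = 144.
Difference = 154 − 144 = 10.

10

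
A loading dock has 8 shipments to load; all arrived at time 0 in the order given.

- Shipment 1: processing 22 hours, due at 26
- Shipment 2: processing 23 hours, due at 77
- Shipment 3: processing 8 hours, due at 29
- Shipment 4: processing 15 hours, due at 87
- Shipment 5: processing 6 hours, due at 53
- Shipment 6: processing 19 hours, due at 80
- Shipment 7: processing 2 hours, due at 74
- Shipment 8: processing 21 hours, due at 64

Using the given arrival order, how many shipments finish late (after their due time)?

FIFO (arrival order): Shipment 1 Shipment 2 Shipment 3 Shipment 4 Shipment 5 Shipment 6 Shipment 7 Shipment 8.
Shipment 1: 0→22, due 26, tardiness 0
Shipment 2: 22→45, due 77, tardiness 0
Shipment 3: 45→53, due 29, tardiness 24
Shipment 4: 53→68, due 87, tardiness 0
Shipment 5: 68→74, due 53, tardiness 21
Shipment 6: 74→93, due 80, tardiness 13
Shipment 7: 93→95, due 74, tardiness 21
Shipment 8: 95→116, due 64, tardiness 52
Late shipments: 5.

5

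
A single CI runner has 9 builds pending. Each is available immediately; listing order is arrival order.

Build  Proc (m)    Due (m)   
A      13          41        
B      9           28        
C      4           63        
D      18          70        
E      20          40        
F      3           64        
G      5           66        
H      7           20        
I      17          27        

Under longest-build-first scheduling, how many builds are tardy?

LPT (decreasing processing time): E D I A B H G C F.
E: 0→20, due 40, tardiness 0
D: 20→38, due 70, tardiness 0
I: 38→55, due 27, tardiness 28
A: 55→68, due 41, tardiness 27
B: 68→77, due 28, tardiness 49
H: 77→84, due 20, tardiness 64
G: 84→89, due 66, tardiness 23
C: 89→93, due 63, tardiness 30
F: 93→96, due 64, tardiness 32
Late builds: 7.

7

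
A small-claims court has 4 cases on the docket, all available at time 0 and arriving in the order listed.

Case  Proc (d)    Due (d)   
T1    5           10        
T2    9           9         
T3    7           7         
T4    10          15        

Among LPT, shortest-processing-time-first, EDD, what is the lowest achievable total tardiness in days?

LPT (decreasing processing time): T4 T2 T3 T1.
T4: 0→10, due 15, tardiness 0
T2: 10→19, due 9, tardiness 10
T3: 19→26, due 7, tardiness 19
T1: 26→31, due 10, tardiness 21
Sum = 0+10+19+21 = 50.
SPT (increasing processing time): T1 T3 T2 T4.
T1: 0→5, due 10, tardiness 0
T3: 5→12, due 7, tardiness 5
T2: 12→21, due 9, tardiness 12
T4: 21→31, due 15, tardiness 16
Sum = 0+5+12+16 = 33.
EDD (increasing due date): T3 T2 T1 T4.
T3: 0→7, due 7, tardiness 0
T2: 7→16, due 9, tardiness 7
T1: 16→21, due 10, tardiness 11
T4: 21→31, due 15, tardiness 16
Sum = 0+7+11+16 = 34.
LPT 50, SPT 33, EDD 34 → minimum 33.

33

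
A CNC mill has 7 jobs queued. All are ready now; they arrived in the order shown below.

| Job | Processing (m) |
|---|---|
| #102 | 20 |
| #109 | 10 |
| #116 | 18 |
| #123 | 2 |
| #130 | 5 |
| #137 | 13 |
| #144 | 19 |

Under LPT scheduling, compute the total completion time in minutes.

438

LPT (decreasing processing time): #102 #144 #116 #137 #109 #130 #123.
#102: 0→20
#144: 20→39
#116: 39→57
#137: 57→70
#109: 70→80
#130: 80→85
#123: 85→87
Sum = 20+39+57+70+80+85+87 = 438.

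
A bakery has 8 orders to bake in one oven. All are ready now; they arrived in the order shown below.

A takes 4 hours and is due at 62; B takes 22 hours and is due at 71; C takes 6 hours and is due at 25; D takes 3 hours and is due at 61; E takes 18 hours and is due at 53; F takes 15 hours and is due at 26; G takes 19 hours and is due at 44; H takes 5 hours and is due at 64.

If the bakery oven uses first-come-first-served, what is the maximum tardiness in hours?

FIFO (arrival order): A B C D E F G H.
A: 0→4, due 62, tardiness 0
B: 4→26, due 71, tardiness 0
C: 26→32, due 25, tardiness 7
D: 32→35, due 61, tardiness 0
E: 35→53, due 53, tardiness 0
F: 53→68, due 26, tardiness 42
G: 68→87, due 44, tardiness 43
H: 87→92, due 64, tardiness 28
Maximum = 43.

43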